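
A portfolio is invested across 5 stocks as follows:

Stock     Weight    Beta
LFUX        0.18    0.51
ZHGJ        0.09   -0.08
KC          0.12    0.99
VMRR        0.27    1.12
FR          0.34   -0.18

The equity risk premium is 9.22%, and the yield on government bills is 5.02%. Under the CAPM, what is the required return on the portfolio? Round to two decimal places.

9.12%

β_P = Σ w_i β_i = 0.18×0.51 + 0.09×-0.08 + 0.12×0.99 + 0.27×1.12 + 0.34×-0.18 = 0.4446
E(R_P) = R_f + β_P × MRP = 5.02% + 0.4446 × 9.22% = 9.12%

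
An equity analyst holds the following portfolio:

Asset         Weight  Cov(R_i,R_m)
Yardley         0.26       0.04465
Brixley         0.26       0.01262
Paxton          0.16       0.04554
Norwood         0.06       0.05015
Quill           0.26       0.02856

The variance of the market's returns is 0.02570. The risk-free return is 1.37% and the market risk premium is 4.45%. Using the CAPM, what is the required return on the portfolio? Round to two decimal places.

7.02%

β_Yardley = 0.04465 / 0.02570 = 1.7374
β_Brixley = 0.01262 / 0.02570 = 0.4911
β_Paxton = 0.04554 / 0.02570 = 1.7720
β_Norwood = 0.05015 / 0.02570 = 1.9514
β_Quill = 0.02856 / 0.02570 = 1.1113
β_P = Σ w_i β_i = 0.26×1.7374 + 0.26×0.4911 + 0.16×1.7720 + 0.06×1.9514 + 0.26×1.1113 = 1.2690
E(R_P) = R_f + β_P × MRP = 1.37% + 1.2690 × 4.45% = 7.02%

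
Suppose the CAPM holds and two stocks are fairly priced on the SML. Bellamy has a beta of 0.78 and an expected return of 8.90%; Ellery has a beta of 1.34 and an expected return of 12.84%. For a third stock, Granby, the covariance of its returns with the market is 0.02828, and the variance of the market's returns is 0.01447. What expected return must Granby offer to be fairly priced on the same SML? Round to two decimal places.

MRP = (12.84% − 8.90%) / (1.34 − 0.78) = 7.0357%
R_f = 8.90% − 0.78 × 7.0357% = 3.4122%
β_Granby = Cov / Var(R_m) = 0.02828 / 0.01447 = 1.9544
E(R_Granby) = R_f + β × MRP = 3.4122% + 1.9544 × 7.0357% = 17.16%

17.16%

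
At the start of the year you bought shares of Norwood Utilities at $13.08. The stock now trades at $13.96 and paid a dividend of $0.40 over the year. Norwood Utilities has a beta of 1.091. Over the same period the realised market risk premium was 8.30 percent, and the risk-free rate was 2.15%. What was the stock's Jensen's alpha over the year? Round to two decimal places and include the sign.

-1.42%

Realised HPR = (P1 + D1 − P0) / P0 = (13.96 + 0.40 − 13.08) / 13.08 = 1.28 / 13.08 = 9.7859%
CAPM required = R_f + β·MRP = 2.15% + 1.091 × 8.30% = 11.20530%
α = realised − required = 9.7859% − 11.20530% = -1.42%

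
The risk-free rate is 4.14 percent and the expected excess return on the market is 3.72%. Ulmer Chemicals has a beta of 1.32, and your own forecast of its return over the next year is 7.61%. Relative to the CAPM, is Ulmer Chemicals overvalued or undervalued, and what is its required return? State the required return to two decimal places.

Required return = R_f + β·MRP = 4.14% + 1.32 × 3.72% = 9.05%
Forecast 7.61% < required 9.05% → the stock plots below the SML → overvalued.

Overvalued; required return 9.05%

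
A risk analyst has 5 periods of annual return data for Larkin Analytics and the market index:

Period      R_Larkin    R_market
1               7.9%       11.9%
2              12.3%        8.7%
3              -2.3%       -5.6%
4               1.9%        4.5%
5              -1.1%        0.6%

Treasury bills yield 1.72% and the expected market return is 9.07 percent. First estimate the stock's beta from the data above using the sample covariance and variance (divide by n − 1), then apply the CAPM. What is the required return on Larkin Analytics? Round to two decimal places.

Mean R_i = (7.9 + 12.3 − 2.3 + 1.9 − 1.1) / 5 = 3.7400%
Mean R_m = (11.9 + 8.7 − 5.6 + 4.5 + 0.6) / 5 = 4.0200%
Σ(R_i − R̄_i)(R_m − R̄_m) = 146.6160  ⇒  Cov = 146.6160 / 4 = 36.6540
Σ(R_m − R̄_m)² = 188.4680  ⇒  Var(R_m) = 188.4680 / 4 = 47.1170
β = Cov / Var(R_m) = 36.6540 / 47.1170 = 0.7779
MRP = 9.07% − 1.72% = 7.35%
E(R) = R_f + β × MRP = 1.72% + 0.7779 × 7.35% = 7.44%

7.44%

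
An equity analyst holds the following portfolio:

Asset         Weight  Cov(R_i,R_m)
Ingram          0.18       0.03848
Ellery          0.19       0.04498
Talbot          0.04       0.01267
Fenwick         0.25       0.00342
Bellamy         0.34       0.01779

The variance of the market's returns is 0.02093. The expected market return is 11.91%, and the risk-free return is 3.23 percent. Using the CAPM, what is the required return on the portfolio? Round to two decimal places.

12.72%

β_Ingram = 0.03848 / 0.02093 = 1.8385
β_Ellery = 0.04498 / 0.02093 = 2.1491
β_Talbot = 0.01267 / 0.02093 = 0.6054
β_Fenwick = 0.00342 / 0.02093 = 0.1634
β_Bellamy = 0.01779 / 0.02093 = 0.8500
β_P = Σ w_i β_i = 0.18×1.8385 + 0.19×2.1491 + 0.04×0.6054 + 0.25×0.1634 + 0.34×0.8500 = 1.0933
MRP = 11.91% − 3.23% = 8.68%
E(R_P) = R_f + β_P × MRP = 3.23% + 1.0933 × 8.68% = 12.72%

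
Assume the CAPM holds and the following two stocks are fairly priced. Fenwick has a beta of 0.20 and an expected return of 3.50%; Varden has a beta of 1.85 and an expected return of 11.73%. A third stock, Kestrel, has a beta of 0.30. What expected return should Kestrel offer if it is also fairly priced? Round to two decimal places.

MRP (SML slope) = (11.73% − 3.50%) / (1.85 − 0.20) = 8.23% / 1.65 = 4.9879%
R_f (intercept) = 3.50% − 0.20 × 4.9879% = 2.5024%
E(R_Kestrel) = R_f + β × MRP = 2.5024% + 0.30 × 4.9879% = 4.00%

4.00%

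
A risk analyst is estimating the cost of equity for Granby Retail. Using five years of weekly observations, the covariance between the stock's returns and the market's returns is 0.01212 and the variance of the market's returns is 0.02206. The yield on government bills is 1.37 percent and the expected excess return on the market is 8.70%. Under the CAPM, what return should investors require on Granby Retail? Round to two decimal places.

6.15%

β = Cov(R_i, R_m) / Var(R_m) = 0.01212 / 0.02206 = 0.5494
E(R) = R_f + β × MRP = 1.37% + 0.5494 × 8.70% = 6.15%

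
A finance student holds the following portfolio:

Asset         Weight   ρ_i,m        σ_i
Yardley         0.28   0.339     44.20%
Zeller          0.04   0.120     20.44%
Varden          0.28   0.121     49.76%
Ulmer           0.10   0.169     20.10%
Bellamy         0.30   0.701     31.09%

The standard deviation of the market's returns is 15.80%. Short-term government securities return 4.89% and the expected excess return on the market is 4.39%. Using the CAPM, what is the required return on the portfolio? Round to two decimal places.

β_Yardley = 0.339 × 44.20% / 15.80% = 0.9483
β_Zeller = 0.120 × 20.44% / 15.80% = 0.1552
β_Varden = 0.121 × 49.76% / 15.80% = 0.3811
β_Ulmer = 0.169 × 20.10% / 15.80% = 0.2150
β_Bellamy = 0.701 × 31.09% / 15.80% = 1.3794
β_P = Σ w_i β_i = 0.28×0.9483 + 0.04×0.1552 + 0.28×0.3811 + 0.10×0.2150 + 0.30×1.3794 = 0.8138
E(R_P) = R_f + β_P × MRP = 4.89% + 0.8138 × 4.39% = 8.46%

8.46%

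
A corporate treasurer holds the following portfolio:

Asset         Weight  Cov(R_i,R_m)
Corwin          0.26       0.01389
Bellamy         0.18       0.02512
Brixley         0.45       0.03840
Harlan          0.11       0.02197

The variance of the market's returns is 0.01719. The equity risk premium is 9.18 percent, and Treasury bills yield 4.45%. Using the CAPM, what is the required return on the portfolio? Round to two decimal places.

19.31%

β_Corwin = 0.01389 / 0.01719 = 0.8080
β_Bellamy = 0.02512 / 0.01719 = 1.4613
β_Brixley = 0.03840 / 0.01719 = 2.2339
β_Harlan = 0.02197 / 0.01719 = 1.2781
β_P = Σ w_i β_i = 0.26×0.8080 + 0.18×1.4613 + 0.45×2.2339 + 0.11×1.2781 = 1.6190
E(R_P) = R_f + β_P × MRP = 4.45% + 1.6190 × 9.18% = 19.31%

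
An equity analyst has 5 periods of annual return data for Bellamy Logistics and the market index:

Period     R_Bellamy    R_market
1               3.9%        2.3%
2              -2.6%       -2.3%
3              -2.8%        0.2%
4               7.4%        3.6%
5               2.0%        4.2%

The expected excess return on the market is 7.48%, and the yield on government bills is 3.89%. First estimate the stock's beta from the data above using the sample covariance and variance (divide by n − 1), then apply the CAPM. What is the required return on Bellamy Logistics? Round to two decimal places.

13.57%

Mean R_i = (3.9 − 2.6 − 2.8 + 7.4 + 2.0) / 5 = 1.5800%
Mean R_m = (2.3 − 2.3 + 0.2 + 3.6 + 4.2) / 5 = 1.6000%
Σ(R_i − R̄_i)(R_m − R̄_m) = 36.7900  ⇒  Cov = 36.7900 / 4 = 9.1975
Σ(R_m − R̄_m)² = 28.4200  ⇒  Var(R_m) = 28.4200 / 4 = 7.1050
β = Cov / Var(R_m) = 9.1975 / 7.1050 = 1.2945
E(R) = R_f + β × MRP = 3.89% + 1.2945 × 7.48% = 13.57%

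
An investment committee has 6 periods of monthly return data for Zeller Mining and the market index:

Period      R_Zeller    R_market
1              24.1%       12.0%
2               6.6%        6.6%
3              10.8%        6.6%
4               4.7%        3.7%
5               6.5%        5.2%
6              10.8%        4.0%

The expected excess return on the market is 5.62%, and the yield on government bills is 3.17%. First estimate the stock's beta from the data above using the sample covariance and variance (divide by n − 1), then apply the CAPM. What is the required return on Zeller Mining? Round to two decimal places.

14.82%

Mean R_i = (24.1 + 6.6 + 10.8 + 4.7 + 6.5 + 10.8) / 6 = 10.5833%
Mean R_m = (12.0 + 6.6 + 6.6 + 3.7 + 5.2 + 4.0) / 6 = 6.3500%
Σ(R_i − R̄_i)(R_m − R̄_m) = 95.2050  ⇒  Cov = 95.2050 / 5 = 19.0410
Σ(R_m − R̄_m)² = 45.9150  ⇒  Var(R_m) = 45.9150 / 5 = 9.1830
β = Cov / Var(R_m) = 19.0410 / 9.1830 = 2.0735
E(R) = R_f + β × MRP = 3.17% + 2.0735 × 5.62% = 14.82%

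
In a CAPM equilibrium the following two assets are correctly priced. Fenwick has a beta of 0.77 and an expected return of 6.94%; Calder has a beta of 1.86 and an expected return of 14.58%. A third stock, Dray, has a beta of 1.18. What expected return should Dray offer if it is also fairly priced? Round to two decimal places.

9.81%

MRP (SML slope) = (14.58% − 6.94%) / (1.86 − 0.77) = 7.64% / 1.09 = 7.0092%
R_f (intercept) = 6.94% − 0.77 × 7.0092% = 1.5429%
E(R_Dray) = R_f + β × MRP = 1.5429% + 1.18 × 7.0092% = 9.81%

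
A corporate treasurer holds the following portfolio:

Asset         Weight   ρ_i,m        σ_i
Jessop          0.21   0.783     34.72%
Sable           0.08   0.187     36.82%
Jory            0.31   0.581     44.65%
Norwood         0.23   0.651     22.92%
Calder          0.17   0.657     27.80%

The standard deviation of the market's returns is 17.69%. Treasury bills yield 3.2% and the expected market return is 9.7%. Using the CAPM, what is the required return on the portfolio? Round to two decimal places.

10.86%

β_Jessop = 0.783 × 34.72% / 17.69% = 1.5368
β_Sable = 0.187 × 36.82% / 17.69% = 0.3892
β_Jory = 0.581 × 44.65% / 17.69% = 1.4665
β_Norwood = 0.651 × 22.92% / 17.69% = 0.8435
β_Calder = 0.657 × 27.80% / 17.69% = 1.0325
β_P = Σ w_i β_i = 0.21×1.5368 + 0.08×0.3892 + 0.31×1.4665 + 0.23×0.8435 + 0.17×1.0325 = 1.1780
MRP = 9.7% − 3.2% = 6.50%
E(R_P) = R_f + β_P × MRP = 3.2% + 1.1780 × 6.5% = 10.86%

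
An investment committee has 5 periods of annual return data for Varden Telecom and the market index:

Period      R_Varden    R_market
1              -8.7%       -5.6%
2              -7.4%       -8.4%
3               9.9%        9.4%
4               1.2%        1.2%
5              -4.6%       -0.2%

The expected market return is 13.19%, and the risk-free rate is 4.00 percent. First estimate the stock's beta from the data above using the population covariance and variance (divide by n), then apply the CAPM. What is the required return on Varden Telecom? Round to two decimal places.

13.69%

Mean R_i = (-8.7 − 7.4 + 9.9 + 1.2 − 4.6) / 5 = -1.9200%
Mean R_m = (-5.6 − 8.4 + 9.4 + 1.2 − 0.2) / 5 = -0.7200%
Σ(R_i − R̄_i)(R_m − R̄_m) = 199.3880  ⇒  Cov = 199.3880 / 5 = 39.8776
Σ(R_m − R̄_m)² = 189.1680  ⇒  Var(R_m) = 189.1680 / 5 = 37.8336
β = Cov / Var(R_m) = 39.8776 / 37.8336 = 1.0540
MRP = 13.19% − 4.00% = 9.19%
E(R) = R_f + β × MRP = 4.00% + 1.0540 × 9.19% = 13.69%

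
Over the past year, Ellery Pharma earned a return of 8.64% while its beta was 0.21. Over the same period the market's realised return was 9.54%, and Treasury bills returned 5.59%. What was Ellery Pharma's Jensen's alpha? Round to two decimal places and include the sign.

Market excess return = 9.54% − 5.59% = 3.95%
CAPM benchmark = R_f + β(R_m − R_f) = 5.59% + 0.21 × 3.95% = 6.4195%
α = actual − benchmark = 8.64% − 6.4195% = +2.22%

+2.22%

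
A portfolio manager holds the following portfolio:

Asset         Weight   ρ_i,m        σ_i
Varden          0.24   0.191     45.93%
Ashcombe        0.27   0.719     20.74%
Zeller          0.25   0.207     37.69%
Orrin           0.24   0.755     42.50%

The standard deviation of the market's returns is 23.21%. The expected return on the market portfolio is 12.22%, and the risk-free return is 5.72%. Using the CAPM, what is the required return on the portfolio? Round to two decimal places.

10.14%

β_Varden = 0.191 × 45.93% / 23.21% = 0.3780
β_Ashcombe = 0.719 × 20.74% / 23.21% = 0.6425
β_Zeller = 0.207 × 37.69% / 23.21% = 0.3361
β_Orrin = 0.755 × 42.50% / 23.21% = 1.3825
β_P = Σ w_i β_i = 0.24×0.3780 + 0.27×0.6425 + 0.25×0.3361 + 0.24×1.3825 = 0.6800
MRP = 12.22% − 5.72% = 6.50%
E(R_P) = R_f + β_P × MRP = 5.72% + 0.6800 × 6.50% = 10.14%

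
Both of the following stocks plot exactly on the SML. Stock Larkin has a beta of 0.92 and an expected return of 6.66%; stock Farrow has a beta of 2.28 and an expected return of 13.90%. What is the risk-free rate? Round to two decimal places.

Both satisfy E(R) = R_f + β·MRP, so the slope of the SML is
MRP = (13.90% − 6.66%) / (2.28 − 0.92) = 7.24% / 1.36 = 5.3235%
R_f = E(R_Larkin) − β_Larkin·MRP = 6.66% − 0.92 × 5.3235% = 1.7624%

1.76%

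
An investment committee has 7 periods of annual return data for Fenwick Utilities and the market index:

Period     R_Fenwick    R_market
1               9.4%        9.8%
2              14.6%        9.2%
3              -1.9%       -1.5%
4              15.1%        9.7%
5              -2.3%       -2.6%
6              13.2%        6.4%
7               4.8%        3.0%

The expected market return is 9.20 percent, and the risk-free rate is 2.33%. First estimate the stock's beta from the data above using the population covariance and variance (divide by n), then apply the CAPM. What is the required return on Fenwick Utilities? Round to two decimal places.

Mean R_i = (9.4 + 14.6 − 1.9 + 15.1 − 2.3 + 13.2 + 4.8) / 7 = 7.5571%
Mean R_m = (9.8 + 9.2 − 1.5 + 9.7 − 2.6 + 6.4 + 3.0) / 7 = 4.8571%
Σ(R_i − R̄_i)(R_m − R̄_m) = 223.6771  ⇒  Cov = 223.6771 / 7 = 31.9539
Σ(R_m − R̄_m)² = 168.5971  ⇒  Var(R_m) = 168.5971 / 7 = 24.0853
β = Cov / Var(R_m) = 31.9539 / 24.0853 = 1.3267
MRP = 9.20% − 2.33% = 6.87%
E(R) = R_f + β × MRP = 2.33% + 1.3267 × 6.87% = 11.44%

11.44%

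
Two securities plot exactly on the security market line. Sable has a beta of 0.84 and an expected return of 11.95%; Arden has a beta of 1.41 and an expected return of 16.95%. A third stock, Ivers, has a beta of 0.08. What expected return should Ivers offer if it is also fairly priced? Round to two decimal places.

5.28%

MRP (SML slope) = (16.95% − 11.95%) / (1.41 − 0.84) = 5.00% / 0.57 = 8.7719%
R_f (intercept) = 11.95% − 0.84 × 8.7719% = 4.5816%
E(R_Ivers) = R_f + β × MRP = 4.5816% + 0.08 × 8.7719% = 5.28%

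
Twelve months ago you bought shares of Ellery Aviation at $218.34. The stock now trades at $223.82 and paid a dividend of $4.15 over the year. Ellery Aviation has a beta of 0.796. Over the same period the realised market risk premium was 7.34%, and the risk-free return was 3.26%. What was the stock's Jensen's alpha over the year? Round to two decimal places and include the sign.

-4.69%

Realised HPR = (P1 + D1 − P0) / P0 = (223.82 + 4.15 − 218.34) / 218.34 = 9.63 / 218.34 = 4.4106%
CAPM required = R_f + β·MRP = 3.26% + 0.796 × 7.34% = 9.10264%
α = realised − required = 4.4106% − 9.10264% = -4.69%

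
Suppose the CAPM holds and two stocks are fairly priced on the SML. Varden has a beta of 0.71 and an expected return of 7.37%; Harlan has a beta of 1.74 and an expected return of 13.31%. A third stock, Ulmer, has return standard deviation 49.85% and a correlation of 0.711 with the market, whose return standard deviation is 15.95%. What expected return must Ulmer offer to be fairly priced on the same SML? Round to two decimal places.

MRP = (13.31% − 7.37%) / (1.74 − 0.71) = 5.7670%
R_f = 7.37% − 0.71 × 5.7670% = 3.2754%
β_Ulmer = ρ·σ_i/σ_m = 0.711 × 49.85 / 15.95 = 2.2222
E(R_Ulmer) = R_f + β × MRP = 3.2754% + 2.2222 × 5.7670% = 16.09%

16.09%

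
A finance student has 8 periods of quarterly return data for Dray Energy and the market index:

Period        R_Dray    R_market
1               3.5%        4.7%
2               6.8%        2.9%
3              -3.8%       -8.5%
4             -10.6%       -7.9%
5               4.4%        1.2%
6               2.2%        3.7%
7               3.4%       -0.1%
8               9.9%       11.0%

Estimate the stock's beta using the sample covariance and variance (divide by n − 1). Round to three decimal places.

0.882

Mean R_i = (3.5 + 6.8 − 3.8 − 10.6 + 4.4 + 2.2 + 3.4 + 9.9) / 8 = 1.9750%
Mean R_m = (4.7 + 2.9 − 8.5 − 7.9 + 1.2 + 3.7 − 0.1 + 11.0) / 8 = 0.8750%
Σ(R_i − R̄_i)(R_m − R̄_m) = 260.3650  ⇒  Cov = 260.3650 / 7 = 37.1950
Σ(R_m − R̄_m)² = 295.1750  ⇒  Var(R_m) = 295.1750 / 7 = 42.1679
β = Cov / Var(R_m) = 37.1950 / 42.1679 = 0.8821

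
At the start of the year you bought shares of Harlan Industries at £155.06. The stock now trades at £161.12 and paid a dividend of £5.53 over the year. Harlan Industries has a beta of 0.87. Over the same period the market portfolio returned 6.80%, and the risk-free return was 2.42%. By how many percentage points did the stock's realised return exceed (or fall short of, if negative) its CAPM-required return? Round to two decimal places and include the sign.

Realised HPR = (P1 + D1 − P0) / P0 = (161.12 + 5.53 − 155.06) / 155.06 = 11.59 / 155.06 = 7.4745%
MRP = 6.80% − 2.42% = 4.38%
CAPM required = R_f + β·MRP = 2.42% + 0.87 × 4.38% = 6.2306%
α = realised − required = 7.4745% − 6.2306% = +1.24%

+1.24%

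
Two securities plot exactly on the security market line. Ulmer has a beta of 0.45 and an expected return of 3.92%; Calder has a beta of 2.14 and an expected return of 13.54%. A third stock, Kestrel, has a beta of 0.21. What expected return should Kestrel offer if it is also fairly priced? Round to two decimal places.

MRP (SML slope) = (13.54% − 3.92%) / (2.14 − 0.45) = 9.62% / 1.69 = 5.6923%
R_f (intercept) = 3.92% − 0.45 × 5.6923% = 1.3585%
E(R_Kestrel) = R_f + β × MRP = 1.3585% + 0.21 × 5.6923% = 2.55%

2.55%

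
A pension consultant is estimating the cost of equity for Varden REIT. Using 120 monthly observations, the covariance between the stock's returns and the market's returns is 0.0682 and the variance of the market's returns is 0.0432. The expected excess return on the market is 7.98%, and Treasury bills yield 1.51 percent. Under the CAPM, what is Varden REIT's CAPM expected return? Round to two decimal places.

14.11%

β = Cov(R_i, R_m) / Var(R_m) = 0.0682 / 0.0432 = 1.5787
E(R) = R_f + β × MRP = 1.51% + 1.5787 × 7.98% = 14.11%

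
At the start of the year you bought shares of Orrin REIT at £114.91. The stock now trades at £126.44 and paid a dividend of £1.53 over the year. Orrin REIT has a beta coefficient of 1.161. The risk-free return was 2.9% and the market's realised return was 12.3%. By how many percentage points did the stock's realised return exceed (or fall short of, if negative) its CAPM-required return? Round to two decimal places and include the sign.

-2.45%

Realised HPR = (P1 + D1 − P0) / P0 = (126.44 + 1.53 − 114.91) / 114.91 = 13.06 / 114.91 = 11.3654%
MRP = 12.3% − 2.9% = 9.40%
CAPM required = R_f + β·MRP = 2.9% + 1.161 × 9.4% = 13.8134%
α = realised − required = 11.3654% − 13.8134% = -2.45%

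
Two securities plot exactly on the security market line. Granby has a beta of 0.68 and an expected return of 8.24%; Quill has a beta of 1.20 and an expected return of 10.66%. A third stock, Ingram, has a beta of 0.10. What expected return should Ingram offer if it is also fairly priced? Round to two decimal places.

5.54%

MRP (SML slope) = (10.66% − 8.24%) / (1.20 − 0.68) = 2.42% / 0.52 = 4.6538%
R_f (intercept) = 8.24% − 0.68 × 4.6538% = 5.0754%
E(R_Ingram) = R_f + β × MRP = 5.0754% + 0.10 × 4.6538% = 5.54%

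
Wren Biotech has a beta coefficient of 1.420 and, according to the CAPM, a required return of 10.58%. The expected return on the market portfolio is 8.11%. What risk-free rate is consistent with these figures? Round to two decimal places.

2.23%

E(R) = R_f + β(E(R_m) − R_f) = R_f(1 − β) + β·E(R_m)
10.58% = R_f × (1 − 1.420) + 1.420 × 8.11%
10.58% = R_f × -0.420 + 11.51620%
R_f = (10.58% − 11.51620%) / -0.420 = 2.23%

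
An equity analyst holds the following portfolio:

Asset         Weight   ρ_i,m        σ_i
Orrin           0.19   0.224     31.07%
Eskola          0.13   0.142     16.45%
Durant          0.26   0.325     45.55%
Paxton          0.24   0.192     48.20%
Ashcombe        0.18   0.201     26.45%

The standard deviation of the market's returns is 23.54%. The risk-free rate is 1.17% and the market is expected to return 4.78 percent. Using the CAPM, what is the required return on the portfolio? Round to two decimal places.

2.50%

β_Orrin = 0.224 × 31.07% / 23.54% = 0.2957
β_Eskola = 0.142 × 16.45% / 23.54% = 0.0992
β_Durant = 0.325 × 45.55% / 23.54% = 0.6289
β_Paxton = 0.192 × 48.20% / 23.54% = 0.3931
β_Ashcombe = 0.201 × 26.45% / 23.54% = 0.2258
β_P = Σ w_i β_i = 0.19×0.2957 + 0.13×0.0992 + 0.26×0.6289 + 0.24×0.3931 + 0.18×0.2258 = 0.3676
MRP = 4.78% − 1.17% = 3.61%
E(R_P) = R_f + β_P × MRP = 1.17% + 0.3676 × 3.61% = 2.50%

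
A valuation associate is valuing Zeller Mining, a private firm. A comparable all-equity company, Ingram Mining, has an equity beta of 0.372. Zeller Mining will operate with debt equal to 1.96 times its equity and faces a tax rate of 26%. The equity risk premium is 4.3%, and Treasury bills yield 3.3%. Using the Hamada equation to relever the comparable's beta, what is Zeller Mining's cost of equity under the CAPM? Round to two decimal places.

β_L = β_U × [1 + (1 − t)(D/E)] = 0.372 × [1 + (1 − 0.26) × 1.96]
    = 0.372 × [1 + 0.74 × 1.96] = 0.372 × 2.4504 = 0.9115
E(R) = R_f + β_L × MRP = 3.3% + 0.9115 × 4.3% = 7.22%

7.22%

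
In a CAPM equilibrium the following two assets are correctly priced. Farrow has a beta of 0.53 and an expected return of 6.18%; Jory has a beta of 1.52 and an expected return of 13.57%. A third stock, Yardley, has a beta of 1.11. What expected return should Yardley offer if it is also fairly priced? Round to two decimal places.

MRP (SML slope) = (13.57% − 6.18%) / (1.52 − 0.53) = 7.39% / 0.99 = 7.4646%
R_f (intercept) = 6.18% − 0.53 × 7.4646% = 2.2238%
E(R_Yardley) = R_f + β × MRP = 2.2238% + 1.11 × 7.4646% = 10.51%

10.51%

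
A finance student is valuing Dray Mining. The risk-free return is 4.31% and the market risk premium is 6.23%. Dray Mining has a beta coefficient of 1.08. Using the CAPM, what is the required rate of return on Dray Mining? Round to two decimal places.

11.04%

E(R) = R_f + β × MRP = 4.31% + 1.08 × 6.23% = 11.04%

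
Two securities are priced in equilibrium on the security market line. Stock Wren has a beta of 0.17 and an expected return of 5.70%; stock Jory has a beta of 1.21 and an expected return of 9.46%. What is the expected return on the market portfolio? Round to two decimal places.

Both satisfy E(R) = R_f + β·MRP, so the slope of the SML is
MRP = (9.46% − 5.70%) / (1.21 − 0.17) = 3.76% / 1.04 = 3.6154%
R_f = E(R_Wren) − β_Wren·MRP = 5.70% − 0.17 × 3.6154% = 5.0854%
E(R_m) = R_f + MRP = 5.0854% + 3.6154% = 8.70%

8.70%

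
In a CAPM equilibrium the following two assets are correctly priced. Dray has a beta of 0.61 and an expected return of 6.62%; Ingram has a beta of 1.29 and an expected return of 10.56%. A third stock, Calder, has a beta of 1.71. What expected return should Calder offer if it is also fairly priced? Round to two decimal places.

MRP (SML slope) = (10.56% − 6.62%) / (1.29 − 0.61) = 3.94% / 0.68 = 5.7941%
R_f (intercept) = 6.62% − 0.61 × 5.7941% = 3.0856%
E(R_Calder) = R_f + β × MRP = 3.0856% + 1.71 × 5.7941% = 12.99%

12.99%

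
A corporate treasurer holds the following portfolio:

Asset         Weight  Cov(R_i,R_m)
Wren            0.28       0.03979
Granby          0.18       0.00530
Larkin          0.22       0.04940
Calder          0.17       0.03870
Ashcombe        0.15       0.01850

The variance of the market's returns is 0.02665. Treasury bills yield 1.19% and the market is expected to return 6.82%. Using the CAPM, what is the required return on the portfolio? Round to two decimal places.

β_Wren = 0.03979 / 0.02665 = 1.4931
β_Granby = 0.00530 / 0.02665 = 0.1989
β_Larkin = 0.04940 / 0.02665 = 1.8537
β_Calder = 0.03870 / 0.02665 = 1.4522
β_Ashcombe = 0.01850 / 0.02665 = 0.6942
β_P = Σ w_i β_i = 0.28×1.4931 + 0.18×0.1989 + 0.22×1.8537 + 0.17×1.4522 + 0.15×0.6942 = 1.2127
MRP = 6.82% − 1.19% = 5.63%
E(R_P) = R_f + β_P × MRP = 1.19% + 1.2127 × 5.63% = 8.02%

8.02%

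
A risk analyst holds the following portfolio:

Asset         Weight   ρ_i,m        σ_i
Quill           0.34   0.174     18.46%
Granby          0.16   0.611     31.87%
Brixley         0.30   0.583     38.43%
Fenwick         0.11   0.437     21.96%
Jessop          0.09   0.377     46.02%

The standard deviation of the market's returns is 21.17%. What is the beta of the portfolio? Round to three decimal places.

0.640

β_Quill = 0.174 × 18.46% / 21.17% = 0.1517
β_Granby = 0.611 × 31.87% / 21.17% = 0.9198
β_Brixley = 0.583 × 38.43% / 21.17% = 1.0583
β_Fenwick = 0.437 × 21.96% / 21.17% = 0.4533
β_Jessop = 0.377 × 46.02% / 21.17% = 0.8195
β_P = Σ w_i β_i = 0.34×0.1517 + 0.16×0.9198 + 0.30×1.0583 + 0.11×0.4533 + 0.09×0.8195 = 0.6399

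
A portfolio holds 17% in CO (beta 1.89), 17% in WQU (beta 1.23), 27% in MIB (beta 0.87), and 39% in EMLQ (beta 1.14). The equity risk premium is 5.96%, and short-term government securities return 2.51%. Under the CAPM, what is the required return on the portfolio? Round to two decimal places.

β_P = Σ w_i β_i = 0.17×1.89 + 0.17×1.23 + 0.27×0.87 + 0.39×1.14 = 1.2099
E(R_P) = R_f + β_P × MRP = 2.51% + 1.2099 × 5.96% = 9.72%

9.72%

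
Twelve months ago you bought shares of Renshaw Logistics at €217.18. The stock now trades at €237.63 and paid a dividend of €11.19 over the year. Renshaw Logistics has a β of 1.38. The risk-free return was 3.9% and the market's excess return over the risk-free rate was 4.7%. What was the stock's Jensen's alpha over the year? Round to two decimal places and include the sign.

+4.18%

Realised HPR = (P1 + D1 − P0) / P0 = (237.63 + 11.19 − 217.18) / 217.18 = 31.64 / 217.18 = 14.5686%
CAPM required = R_f + β·MRP = 3.9% + 1.38 × 4.7% = 10.3860%
α = realised − required = 14.5686% − 10.3860% = +4.18%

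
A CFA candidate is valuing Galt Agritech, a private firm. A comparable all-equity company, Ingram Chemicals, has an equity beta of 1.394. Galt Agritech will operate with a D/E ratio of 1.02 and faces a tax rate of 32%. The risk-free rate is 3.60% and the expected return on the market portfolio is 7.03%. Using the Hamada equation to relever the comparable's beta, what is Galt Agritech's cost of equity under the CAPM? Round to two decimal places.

11.70%

β_L = β_U × [1 + (1 − t)(D/E)] = 1.394 × [1 + (1 − 0.32) × 1.02]
    = 1.394 × [1 + 0.68 × 1.02] = 1.394 × 1.6936 = 2.3609
MRP = 7.03% − 3.60% = 3.43%
E(R) = R_f + β_L × MRP = 3.60% + 2.3609 × 3.43% = 11.70%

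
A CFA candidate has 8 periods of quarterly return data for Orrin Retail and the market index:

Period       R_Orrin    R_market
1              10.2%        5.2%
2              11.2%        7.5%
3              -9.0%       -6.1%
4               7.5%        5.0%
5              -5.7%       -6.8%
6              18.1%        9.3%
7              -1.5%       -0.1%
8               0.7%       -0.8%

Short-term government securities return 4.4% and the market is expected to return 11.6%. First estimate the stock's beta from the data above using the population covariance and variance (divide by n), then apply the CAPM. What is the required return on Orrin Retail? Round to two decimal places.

Mean R_i = (10.2 + 11.2 − 9.0 + 7.5 − 5.7 + 18.1 − 1.5 + 0.7) / 8 = 3.9375%
Mean R_m = (5.2 + 7.5 − 6.1 + 5.0 − 6.8 + 9.3 − 0.1 − 0.8) / 8 = 1.6500%
Σ(R_i − R̄_i)(R_m − R̄_m) = 384.1450  ⇒  Cov = 384.1450 / 8 = 48.0181
Σ(R_m − R̄_m)² = 257.1000  ⇒  Var(R_m) = 257.1000 / 8 = 32.1375
β = Cov / Var(R_m) = 48.0181 / 32.1375 = 1.4941
MRP = 11.6% − 4.4% = 7.20%
E(R) = R_f + β × MRP = 4.4% + 1.4941 × 7.2% = 15.16%

15.16%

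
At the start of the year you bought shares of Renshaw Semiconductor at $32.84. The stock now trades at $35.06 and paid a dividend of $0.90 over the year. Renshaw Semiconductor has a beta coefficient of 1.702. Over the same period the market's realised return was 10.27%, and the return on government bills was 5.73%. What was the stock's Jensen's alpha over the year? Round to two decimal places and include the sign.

Realised HPR = (P1 + D1 − P0) / P0 = (35.06 + 0.90 − 32.84) / 32.84 = 3.12 / 32.84 = 9.5006%
MRP = 10.27% − 5.73% = 4.54%
CAPM required = R_f + β·MRP = 5.73% + 1.702 × 4.54% = 13.45708%
α = realised − required = 9.5006% − 13.45708% = -3.96%

-3.96%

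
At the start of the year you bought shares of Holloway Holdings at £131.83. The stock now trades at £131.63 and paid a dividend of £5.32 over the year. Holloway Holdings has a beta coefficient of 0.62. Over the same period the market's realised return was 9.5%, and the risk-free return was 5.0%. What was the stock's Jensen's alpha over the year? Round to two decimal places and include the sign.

Realised HPR = (P1 + D1 − P0) / P0 = (131.63 + 5.32 − 131.83) / 131.83 = 5.12 / 131.83 = 3.8838%
MRP = 9.5% − 5.0% = 4.50%
CAPM required = R_f + β·MRP = 5.0% + 0.62 × 4.5% = 7.7900%
α = realised − required = 3.8838% − 7.7900% = -3.91%

-3.91%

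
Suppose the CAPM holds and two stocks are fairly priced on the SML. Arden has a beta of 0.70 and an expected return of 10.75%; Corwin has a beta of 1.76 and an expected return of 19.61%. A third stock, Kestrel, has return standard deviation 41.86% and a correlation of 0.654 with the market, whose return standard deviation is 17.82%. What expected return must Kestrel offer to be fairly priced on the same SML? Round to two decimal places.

17.74%

MRP = (19.61% − 10.75%) / (1.76 − 0.70) = 8.3585%
R_f = 10.75% − 0.70 × 8.3585% = 4.8991%
β_Kestrel = ρ·σ_i/σ_m = 0.654 × 41.86 / 17.82 = 1.5363
E(R_Kestrel) = R_f + β × MRP = 4.8991% + 1.5363 × 8.3585% = 17.74%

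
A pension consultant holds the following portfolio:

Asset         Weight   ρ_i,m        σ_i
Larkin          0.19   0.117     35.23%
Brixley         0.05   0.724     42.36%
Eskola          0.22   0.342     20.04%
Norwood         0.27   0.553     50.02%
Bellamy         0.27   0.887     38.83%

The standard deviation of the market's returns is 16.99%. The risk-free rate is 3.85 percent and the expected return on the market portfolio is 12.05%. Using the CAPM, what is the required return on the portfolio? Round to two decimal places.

β_Larkin = 0.117 × 35.23% / 16.99% = 0.2426
β_Brixley = 0.724 × 42.36% / 16.99% = 1.8051
β_Eskola = 0.342 × 20.04% / 16.99% = 0.4034
β_Norwood = 0.553 × 50.02% / 16.99% = 1.6281
β_Bellamy = 0.887 × 38.83% / 16.99% = 2.0272
β_P = Σ w_i β_i = 0.19×0.2426 + 0.05×1.8051 + 0.22×0.4034 + 0.27×1.6281 + 0.27×2.0272 = 1.2120
MRP = 12.05% − 3.85% = 8.20%
E(R_P) = R_f + β_P × MRP = 3.85% + 1.2120 × 8.20% = 13.79%

13.79%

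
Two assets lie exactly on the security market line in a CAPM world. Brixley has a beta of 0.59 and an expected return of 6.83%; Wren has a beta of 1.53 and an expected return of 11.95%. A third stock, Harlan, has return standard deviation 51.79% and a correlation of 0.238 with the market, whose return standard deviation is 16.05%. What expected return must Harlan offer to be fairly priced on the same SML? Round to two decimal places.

MRP = (11.95% − 6.83%) / (1.53 − 0.59) = 5.4468%
R_f = 6.83% − 0.59 × 5.4468% = 3.6164%
β_Harlan = ρ·σ_i/σ_m = 0.238 × 51.79 / 16.05 = 0.7680
E(R_Harlan) = R_f + β × MRP = 3.6164% + 0.7680 × 5.4468% = 7.80%

7.80%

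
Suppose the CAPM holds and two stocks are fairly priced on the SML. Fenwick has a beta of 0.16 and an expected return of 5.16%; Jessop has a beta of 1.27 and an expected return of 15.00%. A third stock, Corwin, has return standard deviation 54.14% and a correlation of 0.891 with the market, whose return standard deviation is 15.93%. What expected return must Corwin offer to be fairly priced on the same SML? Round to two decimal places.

30.59%

MRP = (15.00% − 5.16%) / (1.27 − 0.16) = 8.8649%
R_f = 5.16% − 0.16 × 8.8649% = 3.7416%
β_Corwin = ρ·σ_i/σ_m = 0.891 × 54.14 / 15.93 = 3.0282
E(R_Corwin) = R_f + β × MRP = 3.7416% + 3.0282 × 8.8649% = 30.59%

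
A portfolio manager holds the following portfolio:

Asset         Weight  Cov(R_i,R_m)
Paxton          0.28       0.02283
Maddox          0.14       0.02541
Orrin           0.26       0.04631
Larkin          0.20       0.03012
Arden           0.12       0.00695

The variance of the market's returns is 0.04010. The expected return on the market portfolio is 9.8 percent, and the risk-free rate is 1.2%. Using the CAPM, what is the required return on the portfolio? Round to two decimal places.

7.39%

β_Paxton = 0.02283 / 0.04010 = 0.5693
β_Maddox = 0.02541 / 0.04010 = 0.6337
β_Orrin = 0.04631 / 0.04010 = 1.1549
β_Larkin = 0.03012 / 0.04010 = 0.7511
β_Arden = 0.00695 / 0.04010 = 0.1733
β_P = Σ w_i β_i = 0.28×0.5693 + 0.14×0.6337 + 0.26×1.1549 + 0.20×0.7511 + 0.12×0.1733 = 0.7194
MRP = 9.8% − 1.2% = 8.60%
E(R_P) = R_f + β_P × MRP = 1.2% + 0.7194 × 8.6% = 7.39%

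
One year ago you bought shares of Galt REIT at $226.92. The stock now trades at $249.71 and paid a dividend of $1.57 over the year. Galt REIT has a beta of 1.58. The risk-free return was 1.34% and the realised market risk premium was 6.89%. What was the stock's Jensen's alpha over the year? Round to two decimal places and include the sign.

-1.49%

Realised HPR = (P1 + D1 − P0) / P0 = (249.71 + 1.57 − 226.92) / 226.92 = 24.36 / 226.92 = 10.7351%
CAPM required = R_f + β·MRP = 1.34% + 1.58 × 6.89% = 12.2262%
α = realised − required = 10.7351% − 12.2262% = -1.49%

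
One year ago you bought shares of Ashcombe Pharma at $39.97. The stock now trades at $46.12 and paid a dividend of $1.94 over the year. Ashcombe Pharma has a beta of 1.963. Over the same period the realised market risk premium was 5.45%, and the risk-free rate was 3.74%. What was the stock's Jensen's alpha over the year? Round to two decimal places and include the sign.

+5.80%

Realised HPR = (P1 + D1 − P0) / P0 = (46.12 + 1.94 − 39.97) / 39.97 = 8.09 / 39.97 = 20.2402%
CAPM required = R_f + β·MRP = 3.74% + 1.963 × 5.45% = 14.43835%
α = realised − required = 20.2402% − 14.43835% = +5.80%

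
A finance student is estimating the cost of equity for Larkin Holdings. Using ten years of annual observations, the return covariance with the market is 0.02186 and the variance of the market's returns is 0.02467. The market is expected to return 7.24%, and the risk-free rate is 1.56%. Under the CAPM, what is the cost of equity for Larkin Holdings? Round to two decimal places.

β = Cov(R_i, R_m) / Var(R_m) = 0.02186 / 0.02467 = 0.8861
MRP = 7.24% − 1.56% = 5.68%
E(R) = R_f + β × MRP = 1.56% + 0.8861 × 5.68% = 6.59%

6.59%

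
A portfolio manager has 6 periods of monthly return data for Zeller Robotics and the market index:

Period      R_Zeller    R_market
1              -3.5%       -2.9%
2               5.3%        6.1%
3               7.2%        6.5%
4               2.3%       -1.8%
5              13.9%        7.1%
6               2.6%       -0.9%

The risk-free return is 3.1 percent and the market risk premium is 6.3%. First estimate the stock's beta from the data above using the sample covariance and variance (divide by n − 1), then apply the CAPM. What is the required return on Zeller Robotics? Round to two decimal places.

9.80%

Mean R_i = (-3.5 + 5.3 + 7.2 + 2.3 + 13.9 + 2.6) / 6 = 4.6333%
Mean R_m = (-2.9 + 6.1 + 6.5 − 1.8 + 7.1 − 0.9) / 6 = 2.3500%
Σ(R_i − R̄_i)(R_m − R̄_m) = 116.1600  ⇒  Cov = 116.1600 / 5 = 23.2320
Σ(R_m − R̄_m)² = 109.1950  ⇒  Var(R_m) = 109.1950 / 5 = 21.8390
β = Cov / Var(R_m) = 23.2320 / 21.8390 = 1.0638
E(R) = R_f + β × MRP = 3.1% + 1.0638 × 6.3% = 9.80%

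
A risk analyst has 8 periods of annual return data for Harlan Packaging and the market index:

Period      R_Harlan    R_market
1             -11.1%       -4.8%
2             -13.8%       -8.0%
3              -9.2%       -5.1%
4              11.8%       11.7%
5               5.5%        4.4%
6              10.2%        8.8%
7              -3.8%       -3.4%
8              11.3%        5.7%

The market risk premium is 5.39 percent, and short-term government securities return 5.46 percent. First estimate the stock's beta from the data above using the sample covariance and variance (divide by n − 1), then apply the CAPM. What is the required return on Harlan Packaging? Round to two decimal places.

Mean R_i = (-11.1 − 13.8 − 9.2 + 11.8 + 5.5 + 10.2 − 3.8 + 11.3) / 8 = 0.1125%
Mean R_m = (-4.8 − 8.0 − 5.1 + 11.7 + 4.4 + 8.8 − 3.4 + 5.7) / 8 = 1.1625%
Σ(R_i − R̄_i)(R_m − R̄_m) = 538.9038  ⇒  Cov = 538.9038 / 7 = 76.9863
Σ(R_m − R̄_m)² = 379.9788  ⇒  Var(R_m) = 379.9788 / 7 = 54.2827
β = Cov / Var(R_m) = 76.9863 / 54.2827 = 1.4182
E(R) = R_f + β × MRP = 5.46% + 1.4182 × 5.39% = 13.10%

13.10%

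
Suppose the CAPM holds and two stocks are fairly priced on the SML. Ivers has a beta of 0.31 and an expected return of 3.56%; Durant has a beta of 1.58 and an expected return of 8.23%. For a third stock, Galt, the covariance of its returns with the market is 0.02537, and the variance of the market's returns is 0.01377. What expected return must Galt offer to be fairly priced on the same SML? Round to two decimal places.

9.19%

MRP = (8.23% − 3.56%) / (1.58 − 0.31) = 3.6772%
R_f = 3.56% − 0.31 × 3.6772% = 2.4201%
β_Galt = Cov / Var(R_m) = 0.02537 / 0.01377 = 1.8424
E(R_Galt) = R_f + β × MRP = 2.4201% + 1.8424 × 3.6772% = 9.19%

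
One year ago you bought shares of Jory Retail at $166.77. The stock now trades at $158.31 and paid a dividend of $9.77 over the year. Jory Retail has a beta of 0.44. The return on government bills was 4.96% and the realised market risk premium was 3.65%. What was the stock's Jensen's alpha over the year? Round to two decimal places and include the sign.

-5.78%

Realised HPR = (P1 + D1 − P0) / P0 = (158.31 + 9.77 − 166.77) / 166.77 = 1.31 / 166.77 = 0.7855%
CAPM required = R_f + β·MRP = 4.96% + 0.44 × 3.65% = 6.5660%
α = realised − required = 0.7855% − 6.5660% = -5.78%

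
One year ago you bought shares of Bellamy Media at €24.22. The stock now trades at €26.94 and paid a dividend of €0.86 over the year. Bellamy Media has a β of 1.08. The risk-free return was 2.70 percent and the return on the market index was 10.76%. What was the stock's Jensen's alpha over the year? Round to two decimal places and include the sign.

Realised HPR = (P1 + D1 − P0) / P0 = (26.94 + 0.86 − 24.22) / 24.22 = 3.58 / 24.22 = 14.7812%
MRP = 10.76% − 2.70% = 8.06%
CAPM required = R_f + β·MRP = 2.70% + 1.08 × 8.06% = 11.4048%
α = realised − required = 14.7812% − 11.4048% = +3.38%

+3.38%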